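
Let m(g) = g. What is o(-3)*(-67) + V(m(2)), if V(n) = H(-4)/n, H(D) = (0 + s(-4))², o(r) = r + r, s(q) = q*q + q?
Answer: 474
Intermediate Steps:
s(q) = q + q² (s(q) = q² + q = q + q²)
o(r) = 2*r
H(D) = 144 (H(D) = (0 - 4*(1 - 4))² = (0 - 4*(-3))² = (0 + 12)² = 12² = 144)
V(n) = 144/n
o(-3)*(-67) + V(m(2)) = (2*(-3))*(-67) + 144/2 = -6*(-67) + 144*(½) = 402 + 72 = 474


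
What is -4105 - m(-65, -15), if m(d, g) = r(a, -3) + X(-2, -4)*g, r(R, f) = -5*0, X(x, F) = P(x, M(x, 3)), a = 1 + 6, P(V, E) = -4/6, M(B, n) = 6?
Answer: -4115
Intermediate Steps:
P(V, E) = -⅔ (P(V, E) = -4*⅙ = -⅔)
a = 7
X(x, F) = -⅔
r(R, f) = 0
m(d, g) = -2*g/3 (m(d, g) = 0 - 2*g/3 = -2*g/3)
-4105 - m(-65, -15) = -4105 - (-2)*(-15)/3 = -4105 - 1*10 = -4105 - 10 = -4115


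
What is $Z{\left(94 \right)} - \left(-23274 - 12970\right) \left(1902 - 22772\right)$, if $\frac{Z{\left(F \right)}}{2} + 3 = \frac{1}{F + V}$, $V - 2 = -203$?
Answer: $- \frac{80936114604}{107} \approx -7.5641 \cdot 10^{8}$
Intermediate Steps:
$V = -201$ ($V = 2 - 203 = -201$)
$Z{\left(F \right)} = -6 + \frac{2}{-201 + F}$ ($Z{\left(F \right)} = -6 + \frac{2}{F - 201} = -6 + \frac{2}{-201 + F}$)
$Z{\left(94 \right)} - \left(-23274 - 12970\right) \left(1902 - 22772\right) = \frac{2 \left(604 - 282\right)}{-201 + 94} - \left(-23274 - 12970\right) \left(1902 - 22772\right) = \frac{2 \left(604 - 282\right)}{-107} - \left(-23274 - 12970\right) \left(-20870\right) = 2 \left(- \frac{1}{107}\right) 322 - \left(-36244\right) \left(-20870\right) = - \frac{644}{107} - 756412280 = - \frac{80936114604}{107}$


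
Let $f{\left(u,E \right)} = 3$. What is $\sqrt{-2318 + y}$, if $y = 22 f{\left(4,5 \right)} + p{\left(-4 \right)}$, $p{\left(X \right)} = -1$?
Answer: $i \sqrt{2253} \approx 47.466 i$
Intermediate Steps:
$y = 65$ ($y = 22 \cdot 3 - 1 = 66 - 1 = 65$)
$\sqrt{-2318 + y} = \sqrt{-2318 + 65} = \sqrt{-2253} = i \sqrt{2253}$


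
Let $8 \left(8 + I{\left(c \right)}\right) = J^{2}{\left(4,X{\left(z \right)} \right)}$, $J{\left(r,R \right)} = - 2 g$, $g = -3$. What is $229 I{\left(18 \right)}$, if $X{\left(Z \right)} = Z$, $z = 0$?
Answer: $- \frac{1603}{2} \approx -801.5$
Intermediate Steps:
$J{\left(r,R \right)} = 6$ ($J{\left(r,R \right)} = \left(-2\right) \left(-3\right) = 6$)
$I{\left(c \right)} = - \frac{7}{2}$ ($I{\left(c \right)} = -8 + \frac{6^{2}}{8} = -8 + \frac{1}{8} \cdot 36 = -8 + \frac{9}{2} = - \frac{7}{2}$)
$229 I{\left(18 \right)} = 229 \left(- \frac{7}{2}\right) = - \frac{1603}{2}$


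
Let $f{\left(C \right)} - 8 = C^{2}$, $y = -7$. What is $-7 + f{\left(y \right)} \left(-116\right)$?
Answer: $-6619$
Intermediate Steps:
$f{\left(C \right)} = 8 + C^{2}$
$-7 + f{\left(y \right)} \left(-116\right) = -7 + \left(8 + \left(-7\right)^{2}\right) \left(-116\right) = -7 + \left(8 + 49\right) \left(-116\right) = -7 + 57 \left(-116\right) = -7 - 6612 = -6619$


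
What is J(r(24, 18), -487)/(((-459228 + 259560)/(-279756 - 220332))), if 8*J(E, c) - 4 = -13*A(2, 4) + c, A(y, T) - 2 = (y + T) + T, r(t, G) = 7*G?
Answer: -13314843/66556 ≈ -200.05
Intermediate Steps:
A(y, T) = 2 + y + 2*T (A(y, T) = 2 + ((y + T) + T) = 2 + ((T + y) + T) = 2 + (y + 2*T) = 2 + y + 2*T)
J(E, c) = -19 + c/8 (J(E, c) = ½ + (-13*(2 + 2 + 2*4) + c)/8 = ½ + (-13*(2 + 2 + 8) + c)/8 = ½ + (-13*12 + c)/8 = ½ + (-156 + c)/8 = ½ + (-39/2 + c/8) = -19 + c/8)
J(r(24, 18), -487)/(((-459228 + 259560)/(-279756 - 220332))) = (-19 + (⅛)*(-487))/(((-459228 + 259560)/(-279756 - 220332))) = (-19 - 487/8)/((-199668/(-500088))) = -639/(8*((-199668*(-1/500088)))) = -639/(8*16639/41674) = -639/8*41674/16639 = -13314843/66556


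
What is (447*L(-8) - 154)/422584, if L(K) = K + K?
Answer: -3653/211292 ≈ -0.017289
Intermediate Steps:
L(K) = 2*K
(447*L(-8) - 154)/422584 = (447*(2*(-8)) - 154)/422584 = (447*(-16) - 154)*(1/422584) = (-7152 - 154)*(1/422584) = -7306*1/422584 = -3653/211292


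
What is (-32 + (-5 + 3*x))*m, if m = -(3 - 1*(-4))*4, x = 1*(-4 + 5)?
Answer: 952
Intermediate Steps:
x = 1 (x = 1*1 = 1)
m = -28 (m = -(3 + 4)*4 = -1*7*4 = -7*4 = -28)
(-32 + (-5 + 3*x))*m = (-32 + (-5 + 3*1))*(-28) = (-32 + (-5 + 3))*(-28) = (-32 - 2)*(-28) = -34*(-28) = 952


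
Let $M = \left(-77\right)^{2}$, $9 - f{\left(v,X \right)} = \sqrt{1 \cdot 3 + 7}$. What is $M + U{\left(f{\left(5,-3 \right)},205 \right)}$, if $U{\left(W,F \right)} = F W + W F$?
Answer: $9619 - 410 \sqrt{10} \approx 8322.5$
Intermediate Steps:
$f{\left(v,X \right)} = 9 - \sqrt{10}$ ($f{\left(v,X \right)} = 9 - \sqrt{1 \cdot 3 + 7} = 9 - \sqrt{3 + 7} = 9 - \sqrt{10}$)
$U{\left(W,F \right)} = 2 F W$ ($U{\left(W,F \right)} = F W + F W = 2 F W$)
$M = 5929$
$M + U{\left(f{\left(5,-3 \right)},205 \right)} = 5929 + 2 \cdot 205 \left(9 - \sqrt{10}\right) = 5929 + \left(3690 - 410 \sqrt{10}\right) = 9619 - 410 \sqrt{10}$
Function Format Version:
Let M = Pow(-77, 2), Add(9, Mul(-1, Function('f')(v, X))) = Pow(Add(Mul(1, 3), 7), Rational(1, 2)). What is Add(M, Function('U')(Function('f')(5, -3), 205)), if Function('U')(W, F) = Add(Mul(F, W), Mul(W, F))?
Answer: Add(9619, Mul(-410, Pow(10, Rational(1, 2)))) ≈ 8322.5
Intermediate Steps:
Function('f')(v, X) = Add(9, Mul(-1, Pow(10, Rational(1, 2)))) (Function('f')(v, X) = Add(9, Mul(-1, Pow(Add(Mul(1, 3), 7), Rational(1, 2)))) = Add(9, Mul(-1, Pow(Add(3, 7), Rational(1, 2)))) = Add(9, Mul(-1, Pow(10, Rational(1, 2)))))
Function('U')(W, F) = Mul(2, F, W) (Function('U')(W, F) = Add(Mul(F, W), Mul(F, W)) = Mul(2, F, W))
M = 5929
Add(M, Function('U')(Function('f')(5, -3), 205)) = Add(5929, Mul(2, 205, Add(9, Mul(-1, Pow(10, Rational(1, 2)))))) = Add(5929, Add(3690, Mul(-410, Pow(10, Rational(1, 2))))) = Add(9619, Mul(-410, Pow(10, Rational(1, 2))))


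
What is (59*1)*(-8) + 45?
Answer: -427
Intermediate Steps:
(59*1)*(-8) + 45 = 59*(-8) + 45 = -472 + 45 = -427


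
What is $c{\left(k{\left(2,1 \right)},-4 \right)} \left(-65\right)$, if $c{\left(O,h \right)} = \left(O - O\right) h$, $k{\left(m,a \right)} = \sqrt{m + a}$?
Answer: $0$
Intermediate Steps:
$k{\left(m,a \right)} = \sqrt{a + m}$
$c{\left(O,h \right)} = 0$ ($c{\left(O,h \right)} = 0 h = 0$)
$c{\left(k{\left(2,1 \right)},-4 \right)} \left(-65\right) = 0 \left(-65\right) = 0$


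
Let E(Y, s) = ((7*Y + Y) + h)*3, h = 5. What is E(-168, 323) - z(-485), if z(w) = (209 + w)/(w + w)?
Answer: -1948383/485 ≈ -4017.3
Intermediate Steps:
E(Y, s) = 15 + 24*Y (E(Y, s) = ((7*Y + Y) + 5)*3 = (8*Y + 5)*3 = (5 + 8*Y)*3 = 15 + 24*Y)
z(w) = (209 + w)/(2*w) (z(w) = (209 + w)/((2*w)) = (209 + w)*(1/(2*w)) = (209 + w)/(2*w))
E(-168, 323) - z(-485) = (15 + 24*(-168)) - (209 - 485)/(2*(-485)) = (15 - 4032) - (-1)*(-276)/(2*485) = -4017 - 1*138/485 = -4017 - 138/485 = -1948383/485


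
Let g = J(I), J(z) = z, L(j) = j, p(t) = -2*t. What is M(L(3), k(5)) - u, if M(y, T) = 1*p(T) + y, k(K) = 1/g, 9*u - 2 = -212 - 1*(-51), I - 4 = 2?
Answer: 61/3 ≈ 20.333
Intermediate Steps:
I = 6 (I = 4 + 2 = 6)
g = 6
u = -53/3 (u = 2/9 + (-212 - 1*(-51))/9 = 2/9 + (-212 + 51)/9 = 2/9 + (1/9)*(-161) = 2/9 - 161/9 = -53/3 ≈ -17.667)
k(K) = 1/6
M(y, T) = y - 2*T (M(y, T) = 1*(-2*T) + y = -2*T + y = y - 2*T)
M(L(3), k(5)) - u = (3 - 2*1/6) - 1*(-53/3) = (3 - 1/3) + 53/3 = 8/3 + 53/3 = 61/3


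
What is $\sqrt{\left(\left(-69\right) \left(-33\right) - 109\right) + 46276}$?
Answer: $2 \sqrt{12111} \approx 220.1$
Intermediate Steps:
$\sqrt{\left(\left(-69\right) \left(-33\right) - 109\right) + 46276} = \sqrt{\left(2277 - 109\right) + 46276} = \sqrt{2168 + 46276} = \sqrt{48444} = 2 \sqrt{12111}$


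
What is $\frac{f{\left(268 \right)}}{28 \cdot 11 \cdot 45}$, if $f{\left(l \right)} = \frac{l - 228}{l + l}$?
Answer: $\frac{1}{185724} \approx 5.3843 \cdot 10^{-6}$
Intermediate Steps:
$f{\left(l \right)} = \frac{-228 + l}{2 l}$
$\frac{f{\left(268 \right)}}{28 \cdot 11 \cdot 45} = \frac{\frac{1}{2} \cdot \frac{1}{268} \left(-228 + 268\right)}{28 \cdot 11 \cdot 45} = \frac{\frac{1}{2} \cdot \frac{1}{268} \cdot 40}{308 \cdot 45} = \frac{5}{67 \cdot 13860} = \frac{5}{67} \cdot \frac{1}{13860} = \frac{1}{185724}$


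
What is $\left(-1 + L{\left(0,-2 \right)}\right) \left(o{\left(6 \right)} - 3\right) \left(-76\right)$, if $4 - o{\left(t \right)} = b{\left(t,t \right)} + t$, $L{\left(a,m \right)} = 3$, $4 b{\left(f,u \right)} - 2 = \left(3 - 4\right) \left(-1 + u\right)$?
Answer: $646$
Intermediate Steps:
$b{\left(f,u \right)} = \frac{3}{4} - \frac{u}{4}$ ($b{\left(f,u \right)} = \frac{1}{2} + \frac{\left(3 - 4\right) \left(-1 + u\right)}{4} = \frac{1}{2} + \frac{\left(-1\right) \left(-1 + u\right)}{4} = \frac{1}{2} + \frac{1 - u}{4} = \frac{1}{2} - \left(- \frac{1}{4} + \frac{u}{4}\right) = \frac{3}{4} - \frac{u}{4}$)
$o{\left(t \right)} = \frac{13}{4} - \frac{3 t}{4}$ ($o{\left(t \right)} = 4 - \left(\left(\frac{3}{4} - \frac{t}{4}\right) + t\right) = 4 - \left(\frac{3}{4} + \frac{3 t}{4}\right) = \frac{13}{4} - \frac{3 t}{4}$)
$\left(-1 + L{\left(0,-2 \right)}\right) \left(o{\left(6 \right)} - 3\right) \left(-76\right) = \left(-1 + 3\right) \left(\left(\frac{13}{4} - \frac{9}{2}\right) - 3\right) \left(-76\right) = 2 \left(\left(\frac{13}{4} - \frac{9}{2}\right) - 3\right) \left(-76\right) = 2 \left(- \frac{5}{4} - 3\right) \left(-76\right) = 2 \left(- \frac{17}{4}\right) \left(-76\right) = \left(- \frac{17}{2}\right) \left(-76\right) = 646$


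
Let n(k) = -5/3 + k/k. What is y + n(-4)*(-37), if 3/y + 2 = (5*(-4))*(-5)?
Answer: 7261/294 ≈ 24.697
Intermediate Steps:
y = 3/98 (y = 3/(-2 + (5*(-4))*(-5)) = 3/(-2 - 20*(-5)) = 3/(-2 + 100) = 3/98 ≈ 0.030612)
n(k) = -2/3 (n(k) = -5*1/3 + 1 = -5/3 + 1 = -2/3)
y + n(-4)*(-37) = 3/98 - 2/3*(-37) = 3/98 + 74/3 = 7261/294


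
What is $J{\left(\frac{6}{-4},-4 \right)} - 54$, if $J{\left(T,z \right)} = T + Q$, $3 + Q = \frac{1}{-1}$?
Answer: $- \frac{119}{2} \approx -59.5$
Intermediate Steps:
$Q = -4$ ($Q = -3 + \frac{1}{-1} = -3 - 1 = -4$)
$J{\left(T,z \right)} = -4 + T$ ($J{\left(T,z \right)} = T - 4 = -4 + T$)
$J{\left(\frac{6}{-4},-4 \right)} - 54 = \left(-4 + \frac{6}{-4}\right) - 54 = \left(-4 + 6 \left(- \frac{1}{4}\right)\right) - 54 = \left(-4 - \frac{3}{2}\right) - 54 = - \frac{11}{2} - 54 = - \frac{119}{2}$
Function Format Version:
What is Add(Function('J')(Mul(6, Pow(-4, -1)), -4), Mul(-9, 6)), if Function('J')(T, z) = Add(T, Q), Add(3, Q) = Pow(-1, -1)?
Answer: Rational(-119, 2) ≈ -59.500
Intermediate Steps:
Q = -4 (Q = Add(-3, Pow(-1, -1)) = Add(-3, -1) = -4)
Function('J')(T, z) = Add(-4, T) (Function('J')(T, z) = Add(T, -4) = Add(-4, T))
Add(Function('J')(Mul(6, Pow(-4, -1)), -4), Mul(-9, 6)) = Add(Add(-4, Mul(6, Pow(-4, -1))), Mul(-9, 6)) = Add(Add(-4, Mul(6, Rational(-1, 4))), -54) = Add(Add(-4, Rational(-3, 2)), -54) = Add(Rational(-11, 2), -54) = Rational(-119, 2)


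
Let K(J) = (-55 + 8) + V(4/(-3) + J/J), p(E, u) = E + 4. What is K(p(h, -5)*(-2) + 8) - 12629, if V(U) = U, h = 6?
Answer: -38029/3 ≈ -12676.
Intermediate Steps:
p(E, u) = 4 + E
K(J) = -142/3 (K(J) = (-55 + 8) + (4/(-3) + J/J) = -47 + (4*(-1/3) + 1) = -47 + (-4/3 + 1) = -47 - 1/3 = -142/3)
K(p(h, -5)*(-2) + 8) - 12629 = -142/3 - 12629 = -38029/3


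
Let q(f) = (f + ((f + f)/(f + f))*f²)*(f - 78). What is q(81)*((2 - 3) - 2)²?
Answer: 179334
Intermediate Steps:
q(f) = (-78 + f)*(f + f²) (q(f) = (f + ((2*f)/((2*f)))*f²)*(-78 + f) = (f + ((2*f)*(1/(2*f)))*f²)*(-78 + f) = (f + 1*f²)*(-78 + f) = (f + f²)*(-78 + f) = (-78 + f)*(f + f²))
q(81)*((2 - 3) - 2)² = (81*(-78 + 81² - 77*81))*((2 - 3) - 2)² = (81*(-78 + 6561 - 6237))*(-1 - 2)² = (81*246)*(-3)² = 19926*9 = 179334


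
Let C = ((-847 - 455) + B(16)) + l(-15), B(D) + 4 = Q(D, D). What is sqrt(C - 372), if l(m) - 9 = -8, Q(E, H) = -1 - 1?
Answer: I*sqrt(1679) ≈ 40.976*I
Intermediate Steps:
Q(E, H) = -2
B(D) = -6 (B(D) = -4 - 2 = -6)
l(m) = 1 (l(m) = 9 - 8 = 1)
C = -1307 (C = ((-847 - 455) - 6) + 1 = (-1302 - 6) + 1 = -1308 + 1 = -1307)
sqrt(C - 372) = sqrt(-1307 - 372) = sqrt(-1679) = I*sqrt(1679)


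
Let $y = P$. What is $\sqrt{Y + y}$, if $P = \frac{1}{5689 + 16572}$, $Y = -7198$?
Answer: $\frac{3 i \sqrt{396331571633}}{22261} \approx 84.841 i$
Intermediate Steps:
$P = \frac{1}{22261} \approx 4.4922 \cdot 10^{-5}$
$y = \frac{1}{22261} \approx 4.4922 \cdot 10^{-5}$
$\sqrt{Y + y} = \sqrt{-7198 + \frac{1}{22261}} = \sqrt{- \frac{160234677}{22261}} = \frac{3 i \sqrt{396331571633}}{22261}$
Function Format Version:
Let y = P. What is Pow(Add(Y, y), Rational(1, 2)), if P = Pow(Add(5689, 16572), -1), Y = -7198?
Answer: Mul(Rational(3, 22261), I, Pow(396331571633, Rational(1, 2))) ≈ Mul(84.841, I)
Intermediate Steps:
P = Rational(1, 22261) (P = Pow(22261, -1) = Rational(1, 22261) ≈ 4.4922e-5)
y = Rational(1, 22261) ≈ 4.4922e-5
Pow(Add(Y, y), Rational(1, 2)) = Pow(Add(-7198, Rational(1, 22261)), Rational(1, 2)) = Pow(Rational(-160234677, 22261), Rational(1, 2)) = Mul(Rational(3, 22261), I, Pow(396331571633, Rational(1, 2)))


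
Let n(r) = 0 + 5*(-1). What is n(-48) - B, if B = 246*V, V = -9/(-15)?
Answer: -763/5 ≈ -152.60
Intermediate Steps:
n(r) = -5 (n(r) = 0 - 5 = -5)
V = ⅗ (V = -9*(-1/15) = ⅗ ≈ 0.60000)
B = 738/5 (B = 246*(⅗) = 738/5 ≈ 147.60)
n(-48) - B = -5 - 1*738/5 = -5 - 738/5 = -763/5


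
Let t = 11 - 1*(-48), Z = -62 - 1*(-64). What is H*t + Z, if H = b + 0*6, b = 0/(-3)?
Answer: 2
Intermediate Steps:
Z = 2 (Z = -62 + 64 = 2)
b = 0 (b = 0*(-1/3) = 0)
H = 0 (H = 0 + 0*6 = 0 + 0 = 0)
t = 59 (t = 11 + 48 = 59)
H*t + Z = 0*59 + 2 = 0 + 2 = 2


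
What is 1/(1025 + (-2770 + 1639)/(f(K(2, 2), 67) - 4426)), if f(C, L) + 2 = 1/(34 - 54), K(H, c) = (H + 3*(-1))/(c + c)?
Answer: 88561/90797645 ≈ 0.00097537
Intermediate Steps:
K(H, c) = (-3 + H)/(2*c) (K(H, c) = (H - 3)/((2*c)) = (-3 + H)*(1/(2*c)) = (-3 + H)/(2*c))
f(C, L) = -41/20 (f(C, L) = -2 + 1/(34 - 54) = -2 + 1/(-20) = -2 - 1/20 = -41/20)
1/(1025 + (-2770 + 1639)/(f(K(2, 2), 67) - 4426)) = 1/(1025 + (-2770 + 1639)/(-41/20 - 4426)) = 1/(1025 - 1131/(-88561/20)) = 1/(1025 - 1131*(-20/88561)) = 1/(1025 + 22620/88561) = 1/(90797645/88561) = 88561/90797645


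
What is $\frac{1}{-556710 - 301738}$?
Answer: $- \frac{1}{858448} \approx -1.1649 \cdot 10^{-6}$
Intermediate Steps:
$\frac{1}{-556710 - 301738} = \frac{1}{-858448} = - \frac{1}{858448}$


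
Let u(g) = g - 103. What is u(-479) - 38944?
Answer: -39526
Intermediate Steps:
u(g) = -103 + g
u(-479) - 38944 = (-103 - 479) - 38944 = -582 - 38944 = -39526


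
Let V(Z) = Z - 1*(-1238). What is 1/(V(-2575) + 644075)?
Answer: 1/642738 ≈ 1.5558e-6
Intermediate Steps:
V(Z) = 1238 + Z (V(Z) = Z + 1238 = 1238 + Z)
1/(V(-2575) + 644075) = 1/((1238 - 2575) + 644075) = 1/(-1337 + 644075) = 1/642738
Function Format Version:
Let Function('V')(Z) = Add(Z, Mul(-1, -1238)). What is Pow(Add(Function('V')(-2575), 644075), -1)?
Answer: Rational(1, 642738) ≈ 1.5558e-6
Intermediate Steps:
Function('V')(Z) = Add(1238, Z) (Function('V')(Z) = Add(Z, 1238) = Add(1238, Z))
Pow(Add(Function('V')(-2575), 644075), -1) = Pow(Add(Add(1238, -2575), 644075), -1) = Pow(Add(-1337, 644075), -1) = Pow(642738, -1) = Rational(1, 642738)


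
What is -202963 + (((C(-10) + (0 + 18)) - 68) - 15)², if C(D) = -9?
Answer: -197487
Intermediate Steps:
-202963 + (((C(-10) + (0 + 18)) - 68) - 15)² = -202963 + (((-9 + (0 + 18)) - 68) - 15)² = -202963 + (((-9 + 18) - 68) - 15)² = -202963 + ((9 - 68) - 15)² = -202963 + (-59 - 15)² = -202963 + (-74)² = -202963 + 5476 = -197487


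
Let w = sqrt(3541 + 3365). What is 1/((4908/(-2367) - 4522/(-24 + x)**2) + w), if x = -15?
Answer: 403770815487/550505885470315 + 160018400529*sqrt(6906)/1101011770940630 ≈ 0.012811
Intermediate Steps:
w = sqrt(6906) ≈ 83.102
1/((4908/(-2367) - 4522/(-24 + x)**2) + w) = 1/((4908/(-2367) - 4522/(-24 - 15)**2) + sqrt(6906)) = 1/((4908*(-1/2367) - 4522/((-39)**2)) + sqrt(6906)) = 1/((-1636/789 - 4522/1521) + sqrt(6906)) = 1/(-2018738/400023 + sqrt(6906))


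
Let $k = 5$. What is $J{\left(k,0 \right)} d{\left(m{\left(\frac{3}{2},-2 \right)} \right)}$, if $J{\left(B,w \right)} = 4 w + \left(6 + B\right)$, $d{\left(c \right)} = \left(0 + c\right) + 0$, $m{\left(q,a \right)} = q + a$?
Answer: $- \frac{11}{2} \approx -5.5$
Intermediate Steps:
$m{\left(q,a \right)} = a + q$
$d{\left(c \right)} = c$ ($d{\left(c \right)} = c + 0 = c$)
$J{\left(B,w \right)} = 6 + B + 4 w$
$J{\left(k,0 \right)} d{\left(m{\left(\frac{3}{2},-2 \right)} \right)} = \left(6 + 5 + 4 \cdot 0\right) \left(-2 + \frac{3}{2}\right) = \left(6 + 5 + 0\right) \left(-2 + 3 \cdot \frac{1}{2}\right) = 11 \left(-2 + \frac{3}{2}\right) = 11 \left(- \frac{1}{2}\right) = - \frac{11}{2}$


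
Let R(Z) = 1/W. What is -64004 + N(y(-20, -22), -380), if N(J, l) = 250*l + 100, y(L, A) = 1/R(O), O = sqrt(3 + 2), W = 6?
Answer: -158904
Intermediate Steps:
O = sqrt(5) ≈ 2.2361
R(Z) = 1/6
y(L, A) = 6 (y(L, A) = 1/(1/6) = 6)
N(J, l) = 100 + 250*l
-64004 + N(y(-20, -22), -380) = -64004 + (100 + 250*(-380)) = -64004 + (100 - 95000) = -64004 - 94900 = -158904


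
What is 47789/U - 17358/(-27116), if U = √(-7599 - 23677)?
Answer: 8679/13558 - 6827*I*√7819/2234 ≈ 0.64014 - 270.22*I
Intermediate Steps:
U = 2*I*√7819 (U = √(-31276) = 2*I*√7819 ≈ 176.85*I)
47789/U - 17358/(-27116) = 47789/((2*I*√7819)) - 17358/(-27116) = 47789*(-I*√7819/15638) - 17358*(-1/27116) = -6827*I*√7819/2234 + 8679/13558 = 8679/13558 - 6827*I*√7819/2234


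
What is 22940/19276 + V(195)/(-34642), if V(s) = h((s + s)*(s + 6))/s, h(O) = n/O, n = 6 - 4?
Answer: 1518454069201931/1275925049608950 ≈ 1.1901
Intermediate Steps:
n = 2
h(O) = 2/O
V(s) = 1/(s²*(6 + s)) (V(s) = (2/(((s + s)*(s + 6))))/s = (2/(((2*s)*(6 + s))))/s = (2/((2*s*(6 + s))))/s = (2*(1/(2*s*(6 + s))))/s = (1/(s*(6 + s)))/s = 1/(s²*(6 + s)))
22940/19276 + V(195)/(-34642) = 22940/19276 + (1/(195²*(6 + 195)))/(-34642) = 22940*(1/19276) + ((1/38025)/201)*(-1/34642) = 5735/4819 + ((1/38025)*(1/201))*(-1/34642) = 5735/4819 + (1/7643025)*(-1/34642) = 5735/4819 - 1/264769672050 = 1518454069201931/1275925049608950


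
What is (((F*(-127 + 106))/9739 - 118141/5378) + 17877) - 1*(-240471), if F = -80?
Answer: 13530181662857/52376342 ≈ 2.5833e+5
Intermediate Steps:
(((F*(-127 + 106))/9739 - 118141/5378) + 17877) - 1*(-240471) = ((-80*(-127 + 106)/9739 - 118141/5378) + 17877) - 1*(-240471) = ((-80*(-21)*(1/9739) - 118141*1/5378) + 17877) + 240471 = ((1680*(1/9739) - 118141/5378) + 17877) + 240471 = ((1680/9739 - 118141/5378) + 17877) + 240471 = (-1141540159/52376342 + 17877) + 240471 = 935190325775/52376342 + 240471 = 13530181662857/52376342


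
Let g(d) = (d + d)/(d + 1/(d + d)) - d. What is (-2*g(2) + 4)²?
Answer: 1600/81 ≈ 19.753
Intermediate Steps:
g(d) = -d + 2*d/(d + 1/(2*d)) (g(d) = (2*d)/(d + 1/(2*d)) - d = 2*d/(d + 1/(2*d)) - d = -d + 2*d/(d + 1/(2*d)))
(-2*g(2) + 4)² = (-4*(-1 - 2*2² + 4*2)/(1 + 2*2²) + 4)² = (-4*(-1 - 2*4 + 8)/(1 + 2*4) + 4)² = (-4*(-1 - 8 + 8)/(1 + 8) + 4)² = (-4*(-1)/9 + 4)² = (-2*(-2/9) + 4)² = (4/9 + 4)² = (40/9)² = 1600/81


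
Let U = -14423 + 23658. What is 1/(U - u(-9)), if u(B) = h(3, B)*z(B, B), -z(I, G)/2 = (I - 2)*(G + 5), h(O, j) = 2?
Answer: 1/9411 ≈ 0.00010626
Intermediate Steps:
z(I, G) = -2*(-2 + I)*(5 + G) (z(I, G) = -2*(I - 2)*(G + 5) = -2*(-2 + I)*(5 + G))
U = 9235
u(B) = 40 - 12*B - 4*B² (u(B) = 2*(20 - 10*B + 4*B - 2*B*B) = 2*(20 - 10*B + 4*B - 2*B²) = 2*(20 - 6*B - 2*B²) = 40 - 12*B - 4*B²)
1/(U - u(-9)) = 1/(9235 - (40 - 12*(-9) - 4*(-9)²)) = 1/(9235 - (40 + 108 - 4*81)) = 1/(9235 - (40 + 108 - 324)) = 1/(9235 - 1*(-176)) = 1/(9235 + 176) = 1/9411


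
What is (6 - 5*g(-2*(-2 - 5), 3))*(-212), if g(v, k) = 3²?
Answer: 8268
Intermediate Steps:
g(v, k) = 9
(6 - 5*g(-2*(-2 - 5), 3))*(-212) = (6 - 5*9)*(-212) = (6 - 45)*(-212) = -39*(-212) = 8268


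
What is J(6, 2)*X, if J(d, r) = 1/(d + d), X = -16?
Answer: -4/3 ≈ -1.3333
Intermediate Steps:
J(d, r) = 1/(2*d)
J(6, 2)*X = ((½)/6)*(-16) = ((½)*(⅙))*(-16) = (1/12)*(-16) = -4/3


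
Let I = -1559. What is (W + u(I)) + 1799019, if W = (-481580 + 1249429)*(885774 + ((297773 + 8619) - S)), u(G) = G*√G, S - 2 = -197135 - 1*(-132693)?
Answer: 964885459513 - 1559*I*√1559 ≈ 9.6488e+11 - 61556.0*I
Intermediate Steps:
S = -64440 (S = 2 + (-197135 - 1*(-132693)) = 2 + (-197135 + 132693) = 2 - 64442 = -64440)
u(G) = G^(3/2)
W = 964883660494 (W = (-481580 + 1249429)*(885774 + ((297773 + 8619) - 1*(-64440))) = 767849*(885774 + (306392 + 64440)) = 767849*(885774 + 370832) = 767849*1256606 = 964883660494)
(W + u(I)) + 1799019 = (964883660494 + (-1559)^(3/2)) + 1799019 = (964883660494 - 1559*I*√1559) + 1799019 = 964885459513 - 1559*I*√1559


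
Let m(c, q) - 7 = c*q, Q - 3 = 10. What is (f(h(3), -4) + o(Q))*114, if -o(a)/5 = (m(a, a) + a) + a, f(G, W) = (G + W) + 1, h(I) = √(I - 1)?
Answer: -115482 + 114*√2 ≈ -1.1532e+5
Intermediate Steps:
Q = 13 (Q = 3 + 10 = 13)
m(c, q) = 7 + c*q
h(I) = √(-1 + I)
f(G, W) = 1 + G + W
o(a) = -35 - 10*a - 5*a² (o(a) = -5*(((7 + a*a) + a) + a) = -5*(((7 + a²) + a) + a) = -5*((7 + a + a²) + a) = -5*(7 + a² + 2*a) = -35 - 10*a - 5*a²)
(f(h(3), -4) + o(Q))*114 = ((1 + √(-1 + 3) - 4) + (-35 - 10*13 - 5*13²))*114 = ((1 + √2 - 4) + (-35 - 130 - 5*169))*114 = ((-3 + √2) + (-35 - 130 - 845))*114 = ((-3 + √2) - 1010)*114 = (-1013 + √2)*114 = -115482 + 114*√2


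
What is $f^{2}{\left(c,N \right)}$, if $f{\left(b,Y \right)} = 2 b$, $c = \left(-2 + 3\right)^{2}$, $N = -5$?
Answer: $4$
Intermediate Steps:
$c = 1$ ($c = 1^{2} = 1$)
$f^{2}{\left(c,N \right)} = \left(2 \cdot 1\right)^{2} = 2^{2} = 4$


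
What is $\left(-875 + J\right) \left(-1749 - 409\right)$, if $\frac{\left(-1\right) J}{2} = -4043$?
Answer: $-15561338$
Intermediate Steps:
$J = 8086$ ($J = \left(-2\right) \left(-4043\right) = 8086$)
$\left(-875 + J\right) \left(-1749 - 409\right) = \left(-875 + 8086\right) \left(-1749 - 409\right) = 7211 \left(-2158\right) = -15561338$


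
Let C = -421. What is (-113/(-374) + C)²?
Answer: 24756190281/139876 ≈ 1.7699e+5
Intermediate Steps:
(-113/(-374) + C)² = (-113/(-374) - 421)² = (-113*(-1/374) - 421)² = (113/374 - 421)² = (-157341/374)² = 24756190281/139876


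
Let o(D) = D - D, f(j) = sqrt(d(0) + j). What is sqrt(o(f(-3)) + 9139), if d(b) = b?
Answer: sqrt(9139) ≈ 95.598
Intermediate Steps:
f(j) = sqrt(j) (f(j) = sqrt(0 + j) = sqrt(j))
o(D) = 0
sqrt(o(f(-3)) + 9139) = sqrt(0 + 9139) = sqrt(9139)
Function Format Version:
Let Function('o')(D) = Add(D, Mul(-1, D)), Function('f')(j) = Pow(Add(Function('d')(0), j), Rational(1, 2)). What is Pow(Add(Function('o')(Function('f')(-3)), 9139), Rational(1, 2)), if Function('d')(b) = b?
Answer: Pow(9139, Rational(1, 2)) ≈ 95.598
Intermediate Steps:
Function('f')(j) = Pow(j, Rational(1, 2)) (Function('f')(j) = Pow(Add(0, j), Rational(1, 2)) = Pow(j, Rational(1, 2)))
Function('o')(D) = 0
Pow(Add(Function('o')(Function('f')(-3)), 9139), Rational(1, 2)) = Pow(Add(0, 9139), Rational(1, 2)) = Pow(9139, Rational(1, 2))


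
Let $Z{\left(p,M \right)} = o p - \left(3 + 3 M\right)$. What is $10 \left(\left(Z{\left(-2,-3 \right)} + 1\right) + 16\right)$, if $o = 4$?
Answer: $150$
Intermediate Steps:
$Z{\left(p,M \right)} = -3 - 3 M + 4 p$ ($Z{\left(p,M \right)} = 4 p - \left(3 + 3 M\right) = -3 - 3 M + 4 p$)
$10 \left(\left(Z{\left(-2,-3 \right)} + 1\right) + 16\right) = 10 \left(\left(\left(-3 - -9 + 4 \left(-2\right)\right) + 1\right) + 16\right) = 10 \left(\left(\left(-3 + 9 - 8\right) + 1\right) + 16\right) = 10 \left(\left(-2 + 1\right) + 16\right) = 10 \left(-1 + 16\right) = 10 \cdot 15 = 150$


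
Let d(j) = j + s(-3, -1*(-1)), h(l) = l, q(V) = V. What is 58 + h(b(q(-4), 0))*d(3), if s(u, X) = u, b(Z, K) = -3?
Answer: 58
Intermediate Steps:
d(j) = -3 + j (d(j) = j - 3 = -3 + j)
58 + h(b(q(-4), 0))*d(3) = 58 - 3*(-3 + 3) = 58 - 3*0 = 58 + 0 = 58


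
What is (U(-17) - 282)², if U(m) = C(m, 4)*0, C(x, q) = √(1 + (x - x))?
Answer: 79524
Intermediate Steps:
C(x, q) = 1 (C(x, q) = √(1 + 0) = √1 = 1)
U(m) = 0 (U(m) = 1*0 = 0)
(U(-17) - 282)² = (0 - 282)² = (-282)² = 79524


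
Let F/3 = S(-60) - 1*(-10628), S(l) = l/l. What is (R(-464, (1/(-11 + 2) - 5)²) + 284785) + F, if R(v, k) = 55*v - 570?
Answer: 290582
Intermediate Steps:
S(l) = 1
F = 31887 (F = 3*(1 - 1*(-10628)) = 3*(1 + 10628) = 3*10629 = 31887)
R(v, k) = -570 + 55*v
(R(-464, (1/(-11 + 2) - 5)²) + 284785) + F = ((-570 + 55*(-464)) + 284785) + 31887 = ((-570 - 25520) + 284785) + 31887 = (-26090 + 284785) + 31887 = 258695 + 31887 = 290582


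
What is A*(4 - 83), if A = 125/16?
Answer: -9875/16 ≈ -617.19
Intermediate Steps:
A = 125/16 (A = 125*(1/16) = 125/16 ≈ 7.8125)
A*(4 - 83) = 125*(4 - 83)/16 = (125/16)*(-79) = -9875/16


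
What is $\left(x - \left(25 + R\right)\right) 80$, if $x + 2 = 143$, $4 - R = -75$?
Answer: $2960$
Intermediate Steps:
$R = 79$ ($R = 4 - -75 = 4 + 75 = 79$)
$x = 141$ ($x = -2 + 143 = 141$)
$\left(x - \left(25 + R\right)\right) 80 = \left(141 - 104\right) 80 = 37 \cdot 80 = 2960$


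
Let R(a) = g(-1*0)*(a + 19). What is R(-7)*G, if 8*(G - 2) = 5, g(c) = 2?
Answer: 63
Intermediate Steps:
G = 21/8 (G = 2 + (⅛)*5 = 2 + 5/8 = 21/8 ≈ 2.6250)
R(a) = 38 + 2*a (R(a) = 2*(a + 19) = 2*(19 + a) = 38 + 2*a)
R(-7)*G = (38 + 2*(-7))*(21/8) = (38 - 14)*(21/8) = 24*(21/8) = 63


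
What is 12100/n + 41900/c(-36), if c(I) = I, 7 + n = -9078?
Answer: -19054855/16353 ≈ -1165.2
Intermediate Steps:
n = -9085 (n = -7 - 9078 = -9085)
12100/n + 41900/c(-36) = 12100/(-9085) + 41900/(-36) = 12100*(-1/9085) + 41900*(-1/36) = -2420/1817 - 10475/9 = -19054855/16353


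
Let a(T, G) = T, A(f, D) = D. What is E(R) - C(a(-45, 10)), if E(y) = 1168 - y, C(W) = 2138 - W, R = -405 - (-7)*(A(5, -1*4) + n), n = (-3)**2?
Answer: -645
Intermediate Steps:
n = 9
R = -370 (R = -405 - (-7)*(-1*4 + 9) = -405 - (-7)*(-4 + 9) = -405 - (-7)*5 = -405 - 1*(-35) = -405 + 35 = -370)
E(R) - C(a(-45, 10)) = (1168 - 1*(-370)) - (2138 - 1*(-45)) = (1168 + 370) - (2138 + 45) = 1538 - 1*2183 = 1538 - 2183 = -645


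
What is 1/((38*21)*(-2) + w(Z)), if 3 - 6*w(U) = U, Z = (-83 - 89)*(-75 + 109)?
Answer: -6/3725 ≈ -0.0016107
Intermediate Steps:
Z = -5848 (Z = -172*34 = -5848)
w(U) = ½ - U/6
1/((38*21)*(-2) + w(Z)) = 1/((38*21)*(-2) + (½ - ⅙*(-5848))) = 1/(798*(-2) + (½ + 2924/3)) = 1/(-1596 + 5851/6) = 1/(-3725/6) = -6/3725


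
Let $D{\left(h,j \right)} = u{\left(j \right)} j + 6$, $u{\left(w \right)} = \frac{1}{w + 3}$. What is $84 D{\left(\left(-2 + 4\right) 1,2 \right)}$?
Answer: $\frac{2688}{5} \approx 537.6$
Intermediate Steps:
$u{\left(w \right)} = \frac{1}{3 + w}$
$D{\left(h,j \right)} = 6 + \frac{j}{3 + j}$ ($D{\left(h,j \right)} = \frac{j}{3 + j} + 6 = 6 + \frac{j}{3 + j}$)
$84 D{\left(\left(-2 + 4\right) 1,2 \right)} = 84 \frac{18 + 7 \cdot 2}{3 + 2} = 84 \frac{18 + 14}{5} = 84 \cdot \frac{1}{5} \cdot 32 = 84 \cdot \frac{32}{5} = \frac{2688}{5}$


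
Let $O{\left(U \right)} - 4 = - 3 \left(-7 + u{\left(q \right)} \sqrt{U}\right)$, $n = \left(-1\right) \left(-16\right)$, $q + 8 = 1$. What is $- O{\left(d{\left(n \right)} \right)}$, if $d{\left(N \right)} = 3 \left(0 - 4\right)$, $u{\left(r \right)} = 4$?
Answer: $-25 + 24 i \sqrt{3} \approx -25.0 + 41.569 i$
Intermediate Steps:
$q = -7$ ($q = -8 + 1 = -7$)
$n = 16$
$d{\left(N \right)} = -12$ ($d{\left(N \right)} = 3 \left(-4\right) = -12$)
$O{\left(U \right)} = 25 - 12 \sqrt{U}$ ($O{\left(U \right)} = 4 - 3 \left(-7 + 4 \sqrt{U}\right) = 4 - \left(-21 + 12 \sqrt{U}\right) = 25 - 12 \sqrt{U}$)
$- O{\left(d{\left(n \right)} \right)} = - (25 - 12 \sqrt{-12}) = - (25 - 12 \cdot 2 i \sqrt{3}) = - (25 - 24 i \sqrt{3}) = -25 + 24 i \sqrt{3}$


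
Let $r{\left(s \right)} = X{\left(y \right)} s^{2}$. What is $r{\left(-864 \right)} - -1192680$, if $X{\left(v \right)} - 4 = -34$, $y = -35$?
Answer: $-21202200$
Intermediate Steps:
$X{\left(v \right)} = -30$ ($X{\left(v \right)} = 4 - 34 = -30$)
$r{\left(s \right)} = - 30 s^{2}$
$r{\left(-864 \right)} - -1192680 = - 30 \left(-864\right)^{2} - -1192680 = \left(-30\right) 746496 + 1192680 = -22394880 + 1192680 = -21202200$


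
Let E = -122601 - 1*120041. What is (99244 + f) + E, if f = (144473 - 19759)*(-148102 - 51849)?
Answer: -24936832412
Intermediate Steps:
E = -242642 (E = -122601 - 120041 = -242642)
f = -24936689014 (f = 124714*(-199951) = -24936689014)
(99244 + f) + E = (99244 - 24936689014) - 242642 = -24936589770 - 242642 = -24936832412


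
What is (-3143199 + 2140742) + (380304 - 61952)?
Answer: -684105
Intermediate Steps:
(-3143199 + 2140742) + (380304 - 61952) = -1002457 + 318352 = -684105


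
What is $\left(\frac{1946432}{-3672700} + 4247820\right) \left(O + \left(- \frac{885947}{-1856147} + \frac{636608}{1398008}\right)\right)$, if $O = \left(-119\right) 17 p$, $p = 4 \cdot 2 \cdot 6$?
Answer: $- \frac{6465511672261167833616693092}{15674868282985025} \approx -4.1248 \cdot 10^{11}$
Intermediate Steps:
$p = 48$ ($p = 8 \cdot 6 = 48$)
$O = -97104$ ($O = \left(-119\right) 17 \cdot 48 = \left(-2023\right) 48 = -97104$)
$\left(\frac{1946432}{-3672700} + 4247820\right) \left(O + \left(- \frac{885947}{-1856147} + \frac{636608}{1398008}\right)\right) = \left(\frac{1946432}{-3672700} + 4247820\right) \left(-97104 + \left(- \frac{885947}{-1856147} + \frac{636608}{1398008}\right)\right) = \left(1946432 \left(- \frac{1}{3672700}\right) + 4247820\right) \left(-97104 + \left(\left(-885947\right) \left(- \frac{1}{1856147}\right) + 636608 \cdot \frac{1}{1398008}\right)\right) = \left(- \frac{486608}{918175} + 4247820\right) \left(-97104 + \left(\frac{885947}{1856147} + \frac{79576}{174751}\right)\right) = \frac{3900241641892 \left(-97104 + \frac{302524877869}{324363544397}\right)}{918175} = \frac{3900241641892}{918175} \left(- \frac{31496695090248419}{324363544397}\right) = - \frac{6465511672261167833616693092}{15674868282985025}$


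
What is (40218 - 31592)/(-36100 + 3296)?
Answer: -4313/16402 ≈ -0.26296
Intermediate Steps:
(40218 - 31592)/(-36100 + 3296) = 8626/(-32804) = 8626*(-1/32804) = -4313/16402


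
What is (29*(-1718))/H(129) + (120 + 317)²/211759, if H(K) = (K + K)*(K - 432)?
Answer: 12739533752/8277024033 ≈ 1.5391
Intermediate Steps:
H(K) = 2*K*(-432 + K) (H(K) = (2*K)*(-432 + K) = 2*K*(-432 + K))
(29*(-1718))/H(129) + (120 + 317)²/211759 = (29*(-1718))/((2*129*(-432 + 129))) + (120 + 317)²/211759 = -49822/(2*129*(-303)) + 437²*(1/211759) = -49822/(-78174) + 190969*(1/211759) = -49822*(-1/78174) + 190969/211759 = 24911/39087 + 190969/211759 = 12739533752/8277024033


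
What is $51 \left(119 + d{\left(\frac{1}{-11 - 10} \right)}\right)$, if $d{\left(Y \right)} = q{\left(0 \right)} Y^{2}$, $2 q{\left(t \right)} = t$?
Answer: $6069$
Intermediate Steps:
$q{\left(t \right)} = \frac{t}{2}$
$d{\left(Y \right)} = 0$ ($d{\left(Y \right)} = \frac{1}{2} \cdot 0 Y^{2} = 0 Y^{2} = 0$)
$51 \left(119 + d{\left(\frac{1}{-11 - 10} \right)}\right) = 51 \left(119 + 0\right) = 51 \cdot 119 = 6069$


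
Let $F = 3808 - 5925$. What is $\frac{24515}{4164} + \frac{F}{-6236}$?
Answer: $\frac{20211341}{3245838} \approx 6.2268$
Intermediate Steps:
$F = -2117$ ($F = 3808 - 5925 = -2117$)
$\frac{24515}{4164} + \frac{F}{-6236} = \frac{24515}{4164} - \frac{2117}{-6236} = 24515 \cdot \frac{1}{4164} - - \frac{2117}{6236} = \frac{24515}{4164} + \frac{2117}{6236} = \frac{20211341}{3245838}$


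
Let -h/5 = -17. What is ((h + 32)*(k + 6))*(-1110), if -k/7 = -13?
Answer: -12597390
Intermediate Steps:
k = 91 (k = -7*(-13) = 91)
h = 85 (h = -5*(-17) = 85)
((h + 32)*(k + 6))*(-1110) = ((85 + 32)*(91 + 6))*(-1110) = (117*97)*(-1110) = 11349*(-1110) = -12597390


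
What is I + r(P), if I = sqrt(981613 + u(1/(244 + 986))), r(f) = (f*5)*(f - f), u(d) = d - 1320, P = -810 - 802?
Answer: sqrt(1483085280930)/1230 ≈ 990.10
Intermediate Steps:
P = -1612
u(d) = -1320 + d
r(f) = 0 (r(f) = (5*f)*0 = 0)
I = sqrt(1483085280930)/1230 (I = sqrt(981613 + (-1320 + 1/(244 + 986))) = sqrt(981613 + (-1320 + 1/1230)) = sqrt(981613 - 1623599/1230) = sqrt(1205760391/1230) = sqrt(1483085280930)/1230 ≈ 990.10)
I + r(P) = sqrt(1483085280930)/1230 + 0 = sqrt(1483085280930)/1230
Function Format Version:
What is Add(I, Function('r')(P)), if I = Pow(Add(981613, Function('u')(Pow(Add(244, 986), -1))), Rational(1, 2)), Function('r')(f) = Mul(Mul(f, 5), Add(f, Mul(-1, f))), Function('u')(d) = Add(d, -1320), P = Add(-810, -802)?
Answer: Mul(Rational(1, 1230), Pow(1483085280930, Rational(1, 2))) ≈ 990.10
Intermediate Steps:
P = -1612
Function('u')(d) = Add(-1320, d)
Function('r')(f) = 0 (Function('r')(f) = Mul(Mul(5, f), 0) = 0)
I = Mul(Rational(1, 1230), Pow(1483085280930, Rational(1, 2))) (I = Pow(Add(981613, Add(-1320, Pow(Add(244, 986), -1))), Rational(1, 2)) = Pow(Add(981613, Add(-1320, Pow(1230, -1))), Rational(1, 2)) = Pow(Add(981613, Add(-1320, Rational(1, 1230))), Rational(1, 2)) = Pow(Add(981613, Rational(-1623599, 1230)), Rational(1, 2)) = Pow(Rational(1205760391, 1230), Rational(1, 2)) = Mul(Rational(1, 1230), Pow(1483085280930, Rational(1, 2))) ≈ 990.10)
Add(I, Function('r')(P)) = Add(Mul(Rational(1, 1230), Pow(1483085280930, Rational(1, 2))), 0) = Mul(Rational(1, 1230), Pow(1483085280930, Rational(1, 2)))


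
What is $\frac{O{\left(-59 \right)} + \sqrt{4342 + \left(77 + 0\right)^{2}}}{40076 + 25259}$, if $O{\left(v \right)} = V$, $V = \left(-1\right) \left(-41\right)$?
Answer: $\frac{41}{65335} + \frac{\sqrt{10271}}{65335} \approx 0.0021787$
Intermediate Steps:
$V = 41$
$O{\left(v \right)} = 41$
$\frac{O{\left(-59 \right)} + \sqrt{4342 + \left(77 + 0\right)^{2}}}{40076 + 25259} = \frac{41 + \sqrt{4342 + \left(77 + 0\right)^{2}}}{40076 + 25259} = \frac{41 + \sqrt{4342 + 77^{2}}}{65335} = \left(41 + \sqrt{4342 + 5929}\right) \frac{1}{65335} = \left(41 + \sqrt{10271}\right) \frac{1}{65335} = \frac{41}{65335} + \frac{\sqrt{10271}}{65335}$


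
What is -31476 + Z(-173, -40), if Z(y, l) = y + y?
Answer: -31822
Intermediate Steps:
Z(y, l) = 2*y
-31476 + Z(-173, -40) = -31476 + 2*(-173) = -31476 - 346 = -31822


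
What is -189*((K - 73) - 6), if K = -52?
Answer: 24759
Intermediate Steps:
-189*((K - 73) - 6) = -189*((-52 - 73) - 6) = -189*(-125 - 6) = -189*(-131) = 24759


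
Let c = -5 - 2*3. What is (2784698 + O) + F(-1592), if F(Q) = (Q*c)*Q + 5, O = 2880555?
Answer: -22213846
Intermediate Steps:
c = -11 (c = -5 - 6 = -11)
F(Q) = 5 - 11*Q**2 (F(Q) = (Q*(-11))*Q + 5 = (-11*Q)*Q + 5 = -11*Q**2 + 5 = 5 - 11*Q**2)
(2784698 + O) + F(-1592) = (2784698 + 2880555) + (5 - 11*(-1592)**2) = 5665253 + (5 - 11*2534464) = 5665253 + (5 - 27879104) = 5665253 - 27879099 = -22213846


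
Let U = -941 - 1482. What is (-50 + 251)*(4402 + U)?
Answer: 397779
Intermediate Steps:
U = -2423
(-50 + 251)*(4402 + U) = (-50 + 251)*(4402 - 2423) = 201*1979 = 397779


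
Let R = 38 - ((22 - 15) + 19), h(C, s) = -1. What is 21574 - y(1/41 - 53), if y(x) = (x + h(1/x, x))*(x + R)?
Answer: 32548054/1681 ≈ 19362.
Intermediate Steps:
R = 12 (R = 38 - (7 + 19) = 38 - 1*26 = 38 - 26 = 12)
y(x) = (-1 + x)*(12 + x) (y(x) = (x - 1)*(x + 12) = (-1 + x)*(12 + x))
21574 - y(1/41 - 53) = 21574 - (-12 + (1/41 - 53)² + 11*(1/41 - 53)) = 21574 - (-12 + (-2172/41)² + 11*(-2172/41)) = 21574 - (-12 + 4717584/1681 - 23892/41) = 21574 - 1*3717840/1681 = 21574 - 3717840/1681 = 32548054/1681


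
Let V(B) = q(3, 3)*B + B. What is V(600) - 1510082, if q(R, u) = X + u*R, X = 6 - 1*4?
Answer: -1502882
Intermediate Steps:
X = 2 (X = 6 - 4 = 2)
q(R, u) = 2 + R*u (q(R, u) = 2 + u*R = 2 + R*u)
V(B) = 12*B (V(B) = (2 + 3*3)*B + B = (2 + 9)*B + B = 11*B + B = 12*B)
V(600) - 1510082 = 12*600 - 1510082 = 7200 - 1510082 = -1502882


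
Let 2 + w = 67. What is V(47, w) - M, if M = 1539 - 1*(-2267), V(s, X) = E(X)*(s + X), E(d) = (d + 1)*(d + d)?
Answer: 957154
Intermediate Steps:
E(d) = 2*d*(1 + d) (E(d) = (1 + d)*(2*d) = 2*d*(1 + d))
w = 65 (w = -2 + 67 = 65)
V(s, X) = 2*X*(1 + X)*(X + s) (V(s, X) = (2*X*(1 + X))*(s + X) = (2*X*(1 + X))*(X + s) = 2*X*(1 + X)*(X + s))
M = 3806 (M = 1539 + 2267 = 3806)
V(47, w) - M = 2*65*(1 + 65)*(65 + 47) - 1*3806 = 2*65*66*112 - 3806 = 960960 - 3806 = 957154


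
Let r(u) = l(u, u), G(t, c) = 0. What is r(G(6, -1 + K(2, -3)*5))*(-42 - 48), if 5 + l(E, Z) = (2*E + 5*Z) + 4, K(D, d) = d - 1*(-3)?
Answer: 90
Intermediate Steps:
K(D, d) = 3 + d (K(D, d) = d + 3 = 3 + d)
l(E, Z) = -1 + 2*E + 5*Z (l(E, Z) = -5 + ((2*E + 5*Z) + 4) = -5 + (4 + 2*E + 5*Z) = -1 + 2*E + 5*Z)
r(u) = -1 + 7*u (r(u) = -1 + 2*u + 5*u = -1 + 7*u)
r(G(6, -1 + K(2, -3)*5))*(-42 - 48) = (-1 + 7*0)*(-42 - 48) = (-1 + 0)*(-90) = -1*(-90) = 90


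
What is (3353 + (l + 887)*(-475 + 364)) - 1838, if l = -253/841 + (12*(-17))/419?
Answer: -34129514637/352379 ≈ -96855.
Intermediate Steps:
l = -277571/352379 (l = -253*1/841 - 204*1/419 = -253/841 - 204/419 = -277571/352379 ≈ -0.78771)
(3353 + (l + 887)*(-475 + 364)) - 1838 = (3353 + (-277571/352379 + 887)*(-475 + 364)) - 1838 = (3353 + (312282602/352379)*(-111)) - 1838 = (3353 - 34663368822/352379) - 1838 = -33481842035/352379 - 1838 = -34129514637/352379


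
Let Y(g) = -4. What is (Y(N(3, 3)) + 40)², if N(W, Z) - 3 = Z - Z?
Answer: 1296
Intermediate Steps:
N(W, Z) = 3 (N(W, Z) = 3 + (Z - Z) = 3 + 0 = 3)
(Y(N(3, 3)) + 40)² = (-4 + 40)² = 36² = 1296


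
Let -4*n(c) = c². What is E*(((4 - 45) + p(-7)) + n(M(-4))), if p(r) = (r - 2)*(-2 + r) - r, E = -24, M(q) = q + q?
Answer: -744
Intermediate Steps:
M(q) = 2*q
p(r) = (-2 + r)² - r (p(r) = (-2 + r)*(-2 + r) - r = (-2 + r)² - r)
n(c) = -c²/4
E*(((4 - 45) + p(-7)) + n(M(-4))) = -24*(((4 - 45) + ((-2 - 7)² - 1*(-7))) - (2*(-4))²/4) = -24*((-41 + ((-9)² + 7)) - ¼*(-8)²) = -24*((-41 + (81 + 7)) - ¼*64) = -24*((-41 + 88) - 16) = -24*(47 - 16) = -24*31 = -744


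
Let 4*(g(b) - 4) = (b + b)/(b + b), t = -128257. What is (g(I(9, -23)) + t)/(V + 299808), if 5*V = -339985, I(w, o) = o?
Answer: -513011/927244 ≈ -0.55326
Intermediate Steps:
g(b) = 17/4 (g(b) = 4 + ((b + b)/(b + b))/4 = 4 + ((2*b)/((2*b)))/4 = 4 + ((2*b)*(1/(2*b)))/4 = 4 + (¼)*1 = 4 + ¼ = 17/4)
V = -67997 (V = (⅕)*(-339985) = -67997)
(g(I(9, -23)) + t)/(V + 299808) = (17/4 - 128257)/(-67997 + 299808) = -513011/4/231811 = -513011/4*1/231811 = -513011/927244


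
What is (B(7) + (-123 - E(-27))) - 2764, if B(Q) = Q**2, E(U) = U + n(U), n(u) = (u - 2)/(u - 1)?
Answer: -78737/28 ≈ -2812.0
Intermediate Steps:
n(u) = (-2 + u)/(-1 + u)
E(U) = U + (-2 + U)/(-1 + U)
(B(7) + (-123 - E(-27))) - 2764 = (7**2 + (-123 - (-2 + (-27)**2)/(-1 - 27))) - 2764 = (49 + (-123 - (-2 + 729)/(-28))) - 2764 = (49 + (-123 - (-1)*727/28)) - 2764 = (49 + (-123 - 1*(-727/28))) - 2764 = (49 + (-123 + 727/28)) - 2764 = (49 - 2717/28) - 2764 = -1345/28 - 2764 = -78737/28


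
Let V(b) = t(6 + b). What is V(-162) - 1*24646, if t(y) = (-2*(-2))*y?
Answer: -25270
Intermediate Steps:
t(y) = 4*y
V(b) = 24 + 4*b (V(b) = 4*(6 + b) = 24 + 4*b)
V(-162) - 1*24646 = (24 + 4*(-162)) - 1*24646 = (24 - 648) - 24646 = -624 - 24646 = -25270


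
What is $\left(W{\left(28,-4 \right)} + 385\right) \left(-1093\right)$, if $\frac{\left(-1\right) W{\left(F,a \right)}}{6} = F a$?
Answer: $-1155301$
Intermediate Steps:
$W{\left(F,a \right)} = - 6 F a$
$\left(W{\left(28,-4 \right)} + 385\right) \left(-1093\right) = \left(\left(-6\right) 28 \left(-4\right) + 385\right) \left(-1093\right) = \left(672 + 385\right) \left(-1093\right) = 1057 \left(-1093\right) = -1155301$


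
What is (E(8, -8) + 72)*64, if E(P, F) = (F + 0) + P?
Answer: 4608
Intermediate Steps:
E(P, F) = F + P
(E(8, -8) + 72)*64 = ((-8 + 8) + 72)*64 = (0 + 72)*64 = 72*64 = 4608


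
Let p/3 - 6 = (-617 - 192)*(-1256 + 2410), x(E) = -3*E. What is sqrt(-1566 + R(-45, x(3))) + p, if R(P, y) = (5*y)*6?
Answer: -2800740 + 6*I*sqrt(51) ≈ -2.8007e+6 + 42.849*I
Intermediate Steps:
R(P, y) = 30*y
p = -2800740 (p = 18 + 3*((-617 - 192)*(-1256 + 2410)) = 18 + 3*(-809*1154) = 18 + 3*(-933586) = 18 - 2800758 = -2800740)
sqrt(-1566 + R(-45, x(3))) + p = sqrt(-1566 + 30*(-3*3)) - 2800740 = sqrt(-1566 + 30*(-9)) - 2800740 = sqrt(-1566 - 270) - 2800740 = sqrt(-1836) - 2800740 = 6*I*sqrt(51) - 2800740 = -2800740 + 6*I*sqrt(51)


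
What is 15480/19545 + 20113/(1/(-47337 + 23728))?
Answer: -618726704519/1303 ≈ -4.7485e+8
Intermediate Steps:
15480/19545 + 20113/(1/(-47337 + 23728)) = 15480*(1/19545) + 20113/(1/(-23609)) = 1032/1303 + 20113/(-1/23609) = 1032/1303 + 20113*(-23609) = 1032/1303 - 474847817 = -618726704519/1303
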